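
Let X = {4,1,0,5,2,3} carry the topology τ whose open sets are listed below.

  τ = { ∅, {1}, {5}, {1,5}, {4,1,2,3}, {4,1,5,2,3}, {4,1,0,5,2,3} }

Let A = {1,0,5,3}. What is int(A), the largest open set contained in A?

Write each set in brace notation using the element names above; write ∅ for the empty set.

{1,5}

open subsets of A: ∅, {5}, {1}, {1,5}; so int(A) = {1,5}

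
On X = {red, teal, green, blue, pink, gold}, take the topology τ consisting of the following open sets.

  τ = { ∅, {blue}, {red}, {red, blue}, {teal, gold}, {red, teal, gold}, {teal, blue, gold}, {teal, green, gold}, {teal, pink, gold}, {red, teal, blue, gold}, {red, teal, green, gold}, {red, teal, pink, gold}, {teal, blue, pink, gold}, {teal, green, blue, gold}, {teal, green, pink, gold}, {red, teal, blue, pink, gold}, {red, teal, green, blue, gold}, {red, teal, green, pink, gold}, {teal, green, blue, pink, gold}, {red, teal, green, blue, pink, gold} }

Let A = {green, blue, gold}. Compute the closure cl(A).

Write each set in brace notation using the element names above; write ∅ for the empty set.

complement {red, teal, pink}; its interior {red}; cl(A) = X∖{red} = {teal, green, blue, pink, gold}

{teal, green, blue, pink, gold}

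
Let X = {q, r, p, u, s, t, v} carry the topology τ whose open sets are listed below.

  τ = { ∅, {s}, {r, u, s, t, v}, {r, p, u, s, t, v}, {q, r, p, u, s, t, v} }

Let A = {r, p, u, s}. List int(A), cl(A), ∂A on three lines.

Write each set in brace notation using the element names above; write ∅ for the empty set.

interior: largest open inside A is {s} (from ∅, {s})
cl via duality: int({q, t, v}) = ∅, so X∖∅ = {q, r, p, u, s, t, v}
cl∖int = {q, r, p, u, t, v}

int(A) = {s}
cl(A)  = {q, r, p, u, s, t, v}
∂A     = {q, r, p, u, t, v}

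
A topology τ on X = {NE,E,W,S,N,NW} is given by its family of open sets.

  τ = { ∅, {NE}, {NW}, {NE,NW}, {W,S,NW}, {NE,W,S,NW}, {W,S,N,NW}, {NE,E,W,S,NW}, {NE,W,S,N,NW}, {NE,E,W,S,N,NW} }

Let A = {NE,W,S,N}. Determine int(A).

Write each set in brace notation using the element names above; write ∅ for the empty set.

{NE}

U open, U⊆A: ∅, {NE}. int(A) = ⋃ = {NE}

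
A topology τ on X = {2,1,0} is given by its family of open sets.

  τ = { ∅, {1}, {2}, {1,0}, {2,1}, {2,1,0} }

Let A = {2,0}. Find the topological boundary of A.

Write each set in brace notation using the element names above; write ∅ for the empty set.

{0}

open subsets of A: ∅, {2}; so int(A) = {2}
closure: X∖int(X∖A) = X∖{1} = {2,0}
∂A = {2,0} minus {2} = {0}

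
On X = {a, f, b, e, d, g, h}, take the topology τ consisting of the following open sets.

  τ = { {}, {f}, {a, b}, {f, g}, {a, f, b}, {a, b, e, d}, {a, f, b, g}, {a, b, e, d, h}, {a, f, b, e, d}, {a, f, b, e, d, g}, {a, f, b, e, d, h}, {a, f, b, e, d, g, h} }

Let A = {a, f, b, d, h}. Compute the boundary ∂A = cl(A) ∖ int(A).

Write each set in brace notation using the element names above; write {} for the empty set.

{e, d, g, h}

opens ⊆ A: {}, {f}, {a, b}, {a, f, b}; union → int = {a, f, b}
complement {e, g}; its interior {}; cl(A) = X∖{} = {a, f, b, e, d, g, h}
boundary = {a, f, b, e, d, g, h} ∖ {a, f, b} = {e, d, g, h}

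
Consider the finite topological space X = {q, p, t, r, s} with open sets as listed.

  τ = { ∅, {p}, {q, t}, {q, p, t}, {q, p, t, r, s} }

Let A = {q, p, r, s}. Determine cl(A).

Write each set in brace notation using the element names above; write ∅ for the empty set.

{q, p, t, r, s}

cl via duality: int({t}) = ∅, so X∖∅ = {q, p, t, r, s}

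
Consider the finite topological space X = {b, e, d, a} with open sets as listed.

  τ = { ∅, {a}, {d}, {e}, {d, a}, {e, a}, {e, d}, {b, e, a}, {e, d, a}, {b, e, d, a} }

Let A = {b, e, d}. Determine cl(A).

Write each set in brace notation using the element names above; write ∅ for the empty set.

X∖A={a}, int(X∖A)={a}, hence cl(A)={b, e, d}

{b, e, d}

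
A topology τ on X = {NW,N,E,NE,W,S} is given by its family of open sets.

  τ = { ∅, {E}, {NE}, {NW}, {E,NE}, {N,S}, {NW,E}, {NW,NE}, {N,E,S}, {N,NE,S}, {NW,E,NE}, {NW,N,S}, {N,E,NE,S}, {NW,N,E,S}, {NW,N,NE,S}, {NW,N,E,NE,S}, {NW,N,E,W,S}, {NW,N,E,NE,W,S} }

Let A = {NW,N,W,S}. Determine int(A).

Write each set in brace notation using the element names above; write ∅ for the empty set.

{NW,N,S}

opens ⊆ A: ∅, {NW}, {N,S}, {NW,N,S}; union → int = {NW,N,S}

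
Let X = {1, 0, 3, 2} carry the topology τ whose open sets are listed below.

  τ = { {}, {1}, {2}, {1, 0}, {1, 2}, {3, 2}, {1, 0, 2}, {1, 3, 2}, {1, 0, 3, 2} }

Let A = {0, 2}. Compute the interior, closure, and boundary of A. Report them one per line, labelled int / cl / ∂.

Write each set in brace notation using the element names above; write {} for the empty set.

interior: largest open inside A is {2} (from {}, {2})
cl via duality: int({1, 3}) = {1}, so X∖{1} = {0, 3, 2}
cl∖int = {0, 3}

int(A) = {2}
cl(A)  = {0, 3, 2}
∂A     = {0, 3}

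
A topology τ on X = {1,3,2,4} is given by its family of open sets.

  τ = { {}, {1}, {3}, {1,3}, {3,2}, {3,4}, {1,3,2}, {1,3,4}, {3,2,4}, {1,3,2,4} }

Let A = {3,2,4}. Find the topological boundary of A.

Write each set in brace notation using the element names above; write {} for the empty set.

{}

opens ⊆ A: {}, {3}, {3,4}, {3,2}, {3,2,4}; union → int = {3,2,4}
complement {1}; its interior {1}; cl(A) = X∖{1} = {3,2,4}
boundary = {3,2,4} ∖ {3,2,4} = {}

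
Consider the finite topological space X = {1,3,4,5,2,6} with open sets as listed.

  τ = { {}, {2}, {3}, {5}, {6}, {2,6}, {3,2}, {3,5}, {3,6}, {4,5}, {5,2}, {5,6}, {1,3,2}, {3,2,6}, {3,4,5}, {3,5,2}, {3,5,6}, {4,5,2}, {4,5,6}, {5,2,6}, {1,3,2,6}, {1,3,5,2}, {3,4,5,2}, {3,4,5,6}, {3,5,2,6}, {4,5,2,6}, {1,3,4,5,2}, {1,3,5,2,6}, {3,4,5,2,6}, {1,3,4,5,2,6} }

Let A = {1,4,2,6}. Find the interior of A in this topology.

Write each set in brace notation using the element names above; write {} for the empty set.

{2,6}

interior: largest open inside A is {2,6} (from {}, {6}, {2}, {2,6})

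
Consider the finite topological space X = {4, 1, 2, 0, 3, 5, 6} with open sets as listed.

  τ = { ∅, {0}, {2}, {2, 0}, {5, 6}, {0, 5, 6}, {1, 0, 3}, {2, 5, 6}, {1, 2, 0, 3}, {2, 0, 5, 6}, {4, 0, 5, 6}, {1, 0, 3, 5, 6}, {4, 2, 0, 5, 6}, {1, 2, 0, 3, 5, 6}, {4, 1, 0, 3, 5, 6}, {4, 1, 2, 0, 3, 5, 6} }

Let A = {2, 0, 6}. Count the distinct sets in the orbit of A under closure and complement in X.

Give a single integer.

closure: X∖int(X∖A) = X∖∅ = {4, 1, 2, 0, 3, 5, 6}
Let k=closure and c=complement:
  1. A     = {2, 0, 6}
  2. kA    = {4, 1, 2, 0, 3, 5, 6}
  3. cA    = {4, 1, 3, 5}
  4. ckA   = ∅
  5. kcA   = {4, 1, 3, 5, 6}
  6. ckcA  = {2, 0}
  7. kckcA = {4, 1, 2, 0, 3}
  8. ckckcA = {5, 6}
  9. kckckcA = {4, 5, 6}
  10. ckckckcA = {1, 2, 0, 3}
— saturated at 10

10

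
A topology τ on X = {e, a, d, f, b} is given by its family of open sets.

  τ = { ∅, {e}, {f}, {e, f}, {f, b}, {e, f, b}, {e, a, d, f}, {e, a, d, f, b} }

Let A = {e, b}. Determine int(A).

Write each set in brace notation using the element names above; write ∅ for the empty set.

{e}

open subsets of A: ∅, {e}; so int(A) = {e}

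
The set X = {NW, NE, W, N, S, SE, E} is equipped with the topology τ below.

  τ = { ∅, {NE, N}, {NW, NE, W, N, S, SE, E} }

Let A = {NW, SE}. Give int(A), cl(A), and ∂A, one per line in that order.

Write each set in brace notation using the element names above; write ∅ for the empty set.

int(A) = ∅
cl(A)  = {NW, W, S, SE, E}
∂A     = {NW, W, S, SE, E}

open subsets of A: ∅; so int(A) = ∅
closure: X∖int(X∖A) = X∖{NE, N} = {NW, W, S, SE, E}
∂A = {NW, W, S, SE, E} minus ∅ = {NW, W, S, SE, E}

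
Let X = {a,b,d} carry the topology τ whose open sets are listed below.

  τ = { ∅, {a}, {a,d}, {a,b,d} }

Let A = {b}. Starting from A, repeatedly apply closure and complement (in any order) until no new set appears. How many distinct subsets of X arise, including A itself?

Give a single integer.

4

complement {a,d}; its interior {a,d}; cl(A) = X∖{a,d} = {b}
With k = closure, c = complement:
  1. A     = {b}
  2. cA    = {a,d}
  3. kcA   = {a,b,d}
  4. ckcA  = ∅
k, c of each give nothing new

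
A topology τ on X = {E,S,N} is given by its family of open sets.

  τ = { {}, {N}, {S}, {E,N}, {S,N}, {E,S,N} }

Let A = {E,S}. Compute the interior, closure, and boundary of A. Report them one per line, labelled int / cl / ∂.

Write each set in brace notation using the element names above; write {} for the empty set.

int(A) = {S}
cl(A)  = {E,S}
∂A     = {E}

open subsets of A: {}, {S}; so int(A) = {S}
closure: X∖int(X∖A) = X∖{N} = {E,S}
∂A = {E,S} minus {S} = {E}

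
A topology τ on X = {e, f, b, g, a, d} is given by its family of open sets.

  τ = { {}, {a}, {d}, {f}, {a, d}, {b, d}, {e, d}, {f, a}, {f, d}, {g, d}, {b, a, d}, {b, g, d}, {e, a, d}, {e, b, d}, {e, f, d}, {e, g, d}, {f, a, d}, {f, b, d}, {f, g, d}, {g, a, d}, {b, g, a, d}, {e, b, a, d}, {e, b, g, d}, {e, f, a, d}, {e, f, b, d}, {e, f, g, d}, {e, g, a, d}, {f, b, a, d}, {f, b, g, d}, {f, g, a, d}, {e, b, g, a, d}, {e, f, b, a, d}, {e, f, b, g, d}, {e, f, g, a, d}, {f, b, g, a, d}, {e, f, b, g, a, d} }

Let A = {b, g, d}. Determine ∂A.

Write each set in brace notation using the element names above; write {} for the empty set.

opens ⊆ A: {}, {d}, {g, d}, {b, d}, {b, g, d}; union → int = {b, g, d}
complement {e, f, a}; its interior {f, a}; cl(A) = X∖{f, a} = {e, b, g, d}
boundary = {e, b, g, d} ∖ {b, g, d} = {e}

{e}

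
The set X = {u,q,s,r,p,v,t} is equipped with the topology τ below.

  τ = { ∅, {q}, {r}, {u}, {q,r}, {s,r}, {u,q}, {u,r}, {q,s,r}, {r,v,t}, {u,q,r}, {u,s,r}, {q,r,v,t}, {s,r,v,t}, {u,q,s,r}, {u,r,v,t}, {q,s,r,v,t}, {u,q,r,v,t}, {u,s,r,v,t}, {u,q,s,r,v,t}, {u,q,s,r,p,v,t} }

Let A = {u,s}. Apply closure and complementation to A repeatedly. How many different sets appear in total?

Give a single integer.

8

X∖A={q,r,p,v,t}, int(X∖A)={q,r,v,t}, hence cl(A)={u,s,p}
Orbit (k=closure, c=complement):
  1. A     = {u,s}
  2. kA    = {u,s,p}
  3. cA    = {q,r,p,v,t}
  4. ckA   = {q,r,v,t}
  5. kcA   = {q,s,r,p,v,t}
  6. ckcA  = {u}
  7. kckcA = {u,p}
  8. ckckcA = {q,s,r,v,t}
(closed under both — stop)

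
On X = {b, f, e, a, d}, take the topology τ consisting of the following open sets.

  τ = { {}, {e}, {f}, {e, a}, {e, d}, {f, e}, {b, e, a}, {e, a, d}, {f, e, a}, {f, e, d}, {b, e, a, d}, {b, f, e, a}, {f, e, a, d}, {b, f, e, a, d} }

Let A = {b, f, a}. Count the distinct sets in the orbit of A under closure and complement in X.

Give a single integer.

X∖A={e, d}, int(X∖A)={e, d}, hence cl(A)={b, f, a}
Orbit (k=closure, c=complement):
  1. A     = {b, f, a}
  2. cA    = {e, d}
  3. kcA   = {b, e, a, d}
  4. ckcA  = {f}
(closed under both — stop)

4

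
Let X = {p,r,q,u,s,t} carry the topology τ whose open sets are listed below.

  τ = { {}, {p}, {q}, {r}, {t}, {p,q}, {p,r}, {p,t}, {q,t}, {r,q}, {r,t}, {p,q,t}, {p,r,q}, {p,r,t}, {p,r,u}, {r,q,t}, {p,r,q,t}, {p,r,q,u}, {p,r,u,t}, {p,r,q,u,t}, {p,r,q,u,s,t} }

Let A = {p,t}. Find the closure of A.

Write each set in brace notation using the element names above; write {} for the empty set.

complement {r,q,u,s}; its interior {r,q}; cl(A) = X∖{r,q} = {p,u,s,t}

{p,u,s,t}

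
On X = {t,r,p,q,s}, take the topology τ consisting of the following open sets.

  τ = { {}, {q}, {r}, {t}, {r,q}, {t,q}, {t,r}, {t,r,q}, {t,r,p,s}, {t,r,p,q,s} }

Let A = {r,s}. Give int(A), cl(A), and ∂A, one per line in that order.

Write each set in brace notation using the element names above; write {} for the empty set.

int(A) = {r}
cl(A)  = {r,p,s}
∂A     = {p,s}

opens ⊆ A: {}, {r}; union → int = {r}
complement {t,p,q}; its interior {t,q}; cl(A) = X∖{t,q} = {r,p,s}
boundary = {r,p,s} ∖ {r} = {p,s}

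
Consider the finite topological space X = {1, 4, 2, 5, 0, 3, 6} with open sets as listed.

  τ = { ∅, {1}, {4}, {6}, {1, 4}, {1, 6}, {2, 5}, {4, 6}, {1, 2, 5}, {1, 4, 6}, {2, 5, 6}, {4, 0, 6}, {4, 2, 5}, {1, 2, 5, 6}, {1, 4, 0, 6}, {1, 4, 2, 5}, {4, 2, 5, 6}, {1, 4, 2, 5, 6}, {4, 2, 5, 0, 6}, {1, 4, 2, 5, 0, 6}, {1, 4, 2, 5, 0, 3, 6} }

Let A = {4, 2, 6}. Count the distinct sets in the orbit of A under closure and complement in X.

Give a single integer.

complement {1, 5, 0, 3}; its interior {1}; cl(A) = X∖{1} = {4, 2, 5, 0, 3, 6}
With k = closure, c = complement:
  1. A     = {4, 2, 6}
  2. kA    = {4, 2, 5, 0, 3, 6}
  3. cA    = {1, 5, 0, 3}
  4. ckA   = {1}
  5. kcA   = {1, 2, 5, 0, 3}
  6. kckA  = {1, 3}
  7. ckcA  = {4, 6}
  8. ckckA = {4, 2, 5, 0, 6}
  9. kckcA = {4, 0, 3, 6}
  10. ckckcA = {1, 2, 5}
  11. kckckcA = {1, 2, 5, 3}
  12. ckckckcA = {4, 0, 6}
k, c of each give nothing new

12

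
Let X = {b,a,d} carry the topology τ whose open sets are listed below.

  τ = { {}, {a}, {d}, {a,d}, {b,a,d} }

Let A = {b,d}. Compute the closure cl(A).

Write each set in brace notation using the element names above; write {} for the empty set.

X∖A={a}, int(X∖A)={a}, hence cl(A)={b,d}

{b,d}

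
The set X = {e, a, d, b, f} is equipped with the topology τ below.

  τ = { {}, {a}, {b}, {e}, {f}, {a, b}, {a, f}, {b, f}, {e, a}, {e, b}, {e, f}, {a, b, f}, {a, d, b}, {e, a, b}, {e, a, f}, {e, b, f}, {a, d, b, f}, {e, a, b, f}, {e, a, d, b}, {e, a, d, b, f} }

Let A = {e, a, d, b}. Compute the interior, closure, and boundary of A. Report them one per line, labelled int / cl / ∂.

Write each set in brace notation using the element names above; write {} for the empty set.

int(A) = {e, a, d, b}
cl(A)  = {e, a, d, b}
∂A     = {}

U open, U⊆A: {}, {b}, {a}, {e}, {a, b}, {e, a}, {e, b}, {e, a, b}, {a, d, b}, {e, a, d, b}. int(A) = ⋃ = {e, a, d, b}
X∖A={f}, int(X∖A)={f}, hence cl(A)={e, a, d, b}
∂A: remove int from cl → {}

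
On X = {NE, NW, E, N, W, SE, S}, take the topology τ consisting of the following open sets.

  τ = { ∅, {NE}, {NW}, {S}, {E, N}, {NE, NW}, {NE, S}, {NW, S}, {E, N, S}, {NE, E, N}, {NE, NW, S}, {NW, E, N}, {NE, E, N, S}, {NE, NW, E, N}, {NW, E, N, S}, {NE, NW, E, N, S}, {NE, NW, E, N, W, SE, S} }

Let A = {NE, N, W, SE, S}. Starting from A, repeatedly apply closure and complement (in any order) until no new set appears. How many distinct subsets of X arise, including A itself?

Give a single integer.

X∖A={NW, E}, int(X∖A)={NW}, hence cl(A)={NE, E, N, W, SE, S}
Orbit (k=closure, c=complement):
  1. A     = {NE, N, W, SE, S}
  2. kA    = {NE, E, N, W, SE, S}
  3. cA    = {NW, E}
  4. ckA   = {NW}
  5. kcA   = {NW, E, N, W, SE}
  6. kckA  = {NW, W, SE}
  7. ckcA  = {NE, S}
  8. ckckA = {NE, E, N, S}
  9. kckcA = {NE, W, SE, S}
  10. ckckcA = {NW, E, N}
(closed under both — stop)

10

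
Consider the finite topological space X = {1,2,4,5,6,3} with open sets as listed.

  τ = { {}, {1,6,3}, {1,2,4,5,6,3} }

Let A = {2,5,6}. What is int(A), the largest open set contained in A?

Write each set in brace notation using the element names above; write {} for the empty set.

{}

interior: largest open inside A is {} (from {})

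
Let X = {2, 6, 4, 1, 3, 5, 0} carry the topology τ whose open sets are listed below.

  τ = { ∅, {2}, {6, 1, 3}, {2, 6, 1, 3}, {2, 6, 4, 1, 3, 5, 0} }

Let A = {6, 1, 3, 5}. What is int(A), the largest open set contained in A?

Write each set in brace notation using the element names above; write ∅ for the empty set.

{6, 1, 3}

open subsets of A: ∅, {6, 1, 3}; so int(A) = {6, 1, 3}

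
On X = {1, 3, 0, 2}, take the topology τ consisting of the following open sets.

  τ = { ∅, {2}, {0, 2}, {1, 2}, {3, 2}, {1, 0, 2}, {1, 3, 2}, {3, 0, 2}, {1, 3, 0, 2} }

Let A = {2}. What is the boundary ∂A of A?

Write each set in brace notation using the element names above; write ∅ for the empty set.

{1, 3, 0}

opens ⊆ A: ∅, {2}; union → int = {2}
complement {1, 3, 0}; its interior ∅; cl(A) = X∖∅ = {1, 3, 0, 2}
boundary = {1, 3, 0, 2} ∖ {2} = {1, 3, 0}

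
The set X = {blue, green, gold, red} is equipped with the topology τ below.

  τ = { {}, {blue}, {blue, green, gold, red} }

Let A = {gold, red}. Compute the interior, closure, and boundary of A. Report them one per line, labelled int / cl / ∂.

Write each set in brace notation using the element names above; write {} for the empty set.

int(A) = {}
cl(A)  = {green, gold, red}
∂A     = {green, gold, red}

open subsets of A: {}; so int(A) = {}
closure: X∖int(X∖A) = X∖{blue} = {green, gold, red}
∂A = {green, gold, red} minus {} = {green, gold, red}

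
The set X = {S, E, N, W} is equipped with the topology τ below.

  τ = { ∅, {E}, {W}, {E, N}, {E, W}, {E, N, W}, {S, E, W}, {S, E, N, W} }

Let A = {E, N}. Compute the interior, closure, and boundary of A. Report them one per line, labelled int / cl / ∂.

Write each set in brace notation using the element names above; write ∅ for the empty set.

opens ⊆ A: ∅, {E}, {E, N}; union → int = {E, N}
complement {S, W}; its interior {W}; cl(A) = X∖{W} = {S, E, N}
boundary = {S, E, N} ∖ {E, N} = {S}

int(A) = {E, N}
cl(A)  = {S, E, N}
∂A     = {S}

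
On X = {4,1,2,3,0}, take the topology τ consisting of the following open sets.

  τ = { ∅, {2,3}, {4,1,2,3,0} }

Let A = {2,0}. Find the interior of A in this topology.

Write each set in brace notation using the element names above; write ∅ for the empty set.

opens ⊆ A: ∅; union → int = ∅

∅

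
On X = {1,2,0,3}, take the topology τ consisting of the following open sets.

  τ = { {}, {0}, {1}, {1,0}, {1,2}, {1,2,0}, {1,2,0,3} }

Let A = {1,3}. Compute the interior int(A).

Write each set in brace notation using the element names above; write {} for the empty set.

{1}

U open, U⊆A: {}, {1}. int(A) = ⋃ = {1}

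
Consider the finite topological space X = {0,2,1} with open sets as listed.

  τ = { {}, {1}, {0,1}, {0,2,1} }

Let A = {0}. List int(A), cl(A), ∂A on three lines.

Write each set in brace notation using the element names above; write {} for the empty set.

int(A) = {}
cl(A)  = {0,2}
∂A     = {0,2}

open subsets of A: {}; so int(A) = {}
closure: X∖int(X∖A) = X∖{1} = {0,2}
∂A = {0,2} minus {} = {0,2}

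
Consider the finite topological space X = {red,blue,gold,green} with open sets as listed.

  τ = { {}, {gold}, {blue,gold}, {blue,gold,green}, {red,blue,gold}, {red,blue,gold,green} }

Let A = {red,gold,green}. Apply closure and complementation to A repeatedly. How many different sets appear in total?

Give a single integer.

closure: X∖int(X∖A) = X∖{} = {red,blue,gold,green}
Let k=closure and c=complement:
  1. A     = {red,gold,green}
  2. kA    = {red,blue,gold,green}
  3. cA    = {blue}
  4. ckA   = {}
  5. kcA   = {red,blue,green}
  6. ckcA  = {gold}
— saturated at 6

6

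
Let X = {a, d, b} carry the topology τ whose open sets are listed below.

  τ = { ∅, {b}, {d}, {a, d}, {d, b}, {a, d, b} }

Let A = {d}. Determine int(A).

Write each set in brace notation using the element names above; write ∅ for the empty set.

U open, U⊆A: ∅, {d}. int(A) = ⋃ = {d}

{d}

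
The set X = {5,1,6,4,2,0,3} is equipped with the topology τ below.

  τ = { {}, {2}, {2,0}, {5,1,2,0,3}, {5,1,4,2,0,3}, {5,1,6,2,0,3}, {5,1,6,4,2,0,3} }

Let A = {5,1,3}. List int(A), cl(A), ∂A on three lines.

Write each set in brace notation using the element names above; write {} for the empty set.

opens ⊆ A: {}; union → int = {}
complement {6,4,2,0}; its interior {2,0}; cl(A) = X∖{2,0} = {5,1,6,4,3}
boundary = {5,1,6,4,3} ∖ {} = {5,1,6,4,3}

int(A) = {}
cl(A)  = {5,1,6,4,3}
∂A     = {5,1,6,4,3}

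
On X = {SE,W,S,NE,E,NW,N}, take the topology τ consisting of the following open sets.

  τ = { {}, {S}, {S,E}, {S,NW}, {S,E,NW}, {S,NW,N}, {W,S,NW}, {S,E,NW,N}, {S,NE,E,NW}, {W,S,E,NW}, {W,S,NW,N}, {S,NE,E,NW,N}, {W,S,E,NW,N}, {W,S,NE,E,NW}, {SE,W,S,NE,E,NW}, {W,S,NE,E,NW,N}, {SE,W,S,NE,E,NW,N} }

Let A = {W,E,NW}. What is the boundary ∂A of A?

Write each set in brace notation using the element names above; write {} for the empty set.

{SE,W,NE,E,NW,N}

open subsets of A: {}; so int(A) = {}
closure: X∖int(X∖A) = X∖{S} = {SE,W,NE,E,NW,N}
∂A = {SE,W,NE,E,NW,N} minus {} = {SE,W,NE,E,NW,N}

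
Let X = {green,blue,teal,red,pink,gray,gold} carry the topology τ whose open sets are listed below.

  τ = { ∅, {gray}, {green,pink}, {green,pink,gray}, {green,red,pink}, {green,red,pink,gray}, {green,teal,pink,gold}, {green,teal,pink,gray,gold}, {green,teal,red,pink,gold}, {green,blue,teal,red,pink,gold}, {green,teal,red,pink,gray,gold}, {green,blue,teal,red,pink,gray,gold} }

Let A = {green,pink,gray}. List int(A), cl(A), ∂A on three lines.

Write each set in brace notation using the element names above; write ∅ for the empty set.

int(A) = {green,pink,gray}
cl(A)  = {green,blue,teal,red,pink,gray,gold}
∂A     = {blue,teal,red,gold}

open subsets of A: ∅, {gray}, {green,pink}, {green,pink,gray}; so int(A) = {green,pink,gray}
closure: X∖int(X∖A) = X∖∅ = {green,blue,teal,red,pink,gray,gold}
∂A = {green,blue,teal,red,pink,gray,gold} minus {green,pink,gray} = {blue,teal,red,gold}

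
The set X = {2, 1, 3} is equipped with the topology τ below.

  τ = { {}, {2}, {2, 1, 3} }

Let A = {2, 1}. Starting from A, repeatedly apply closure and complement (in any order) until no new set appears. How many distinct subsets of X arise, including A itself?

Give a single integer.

6

X∖A={3}, int(X∖A)={}, hence cl(A)={2, 1, 3}
Orbit (k=closure, c=complement):
  1. A     = {2, 1}
  2. kA    = {2, 1, 3}
  3. cA    = {3}
  4. ckA   = {}
  5. kcA   = {1, 3}
  6. ckcA  = {2}
(closed under both — stop)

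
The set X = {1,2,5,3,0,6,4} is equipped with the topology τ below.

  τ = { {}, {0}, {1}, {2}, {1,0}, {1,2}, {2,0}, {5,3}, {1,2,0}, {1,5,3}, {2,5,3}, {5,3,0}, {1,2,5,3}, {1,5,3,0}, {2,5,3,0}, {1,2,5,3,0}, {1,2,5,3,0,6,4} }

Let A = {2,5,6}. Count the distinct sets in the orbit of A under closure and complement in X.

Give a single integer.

10

closure: X∖int(X∖A) = X∖{1,0} = {2,5,3,6,4}
Let k=closure and c=complement:
  1. A     = {2,5,6}
  2. kA    = {2,5,3,6,4}
  3. cA    = {1,3,0,4}
  4. ckA   = {1,0}
  5. kcA   = {1,5,3,0,6,4}
  6. kckA  = {1,0,6,4}
  7. ckcA  = {2}
  8. ckckA = {2,5,3}
  9. kckcA = {2,6,4}
  10. ckckcA = {1,5,3,0}
— saturated at 10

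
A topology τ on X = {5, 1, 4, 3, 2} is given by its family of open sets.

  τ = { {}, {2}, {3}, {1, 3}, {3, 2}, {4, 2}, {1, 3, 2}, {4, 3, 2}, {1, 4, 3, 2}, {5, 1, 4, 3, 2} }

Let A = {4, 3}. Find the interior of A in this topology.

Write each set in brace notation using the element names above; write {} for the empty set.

interior: largest open inside A is {3} (from {}, {3})

{3}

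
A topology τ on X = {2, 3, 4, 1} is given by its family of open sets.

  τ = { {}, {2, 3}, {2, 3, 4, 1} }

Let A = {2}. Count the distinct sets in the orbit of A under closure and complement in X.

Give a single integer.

complement {3, 4, 1}; its interior {}; cl(A) = X∖{} = {2, 3, 4, 1}
With k = closure, c = complement:
  1. A     = {2}
  2. kA    = {2, 3, 4, 1}
  3. cA    = {3, 4, 1}
  4. ckA   = {}
k, c of each give nothing new

4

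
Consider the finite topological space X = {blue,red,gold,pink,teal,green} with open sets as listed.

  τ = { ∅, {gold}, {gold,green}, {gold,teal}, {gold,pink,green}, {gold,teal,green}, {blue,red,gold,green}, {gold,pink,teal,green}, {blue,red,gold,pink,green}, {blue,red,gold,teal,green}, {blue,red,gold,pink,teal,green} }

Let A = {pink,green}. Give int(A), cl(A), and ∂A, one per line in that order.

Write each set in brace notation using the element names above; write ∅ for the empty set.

int(A) = ∅
cl(A)  = {blue,red,pink,green}
∂A     = {blue,red,pink,green}

opens ⊆ A: ∅; union → int = ∅
complement {blue,red,gold,teal}; its interior {gold,teal}; cl(A) = X∖{gold,teal} = {blue,red,pink,green}
boundary = {blue,red,pink,green} ∖ ∅ = {blue,red,pink,green}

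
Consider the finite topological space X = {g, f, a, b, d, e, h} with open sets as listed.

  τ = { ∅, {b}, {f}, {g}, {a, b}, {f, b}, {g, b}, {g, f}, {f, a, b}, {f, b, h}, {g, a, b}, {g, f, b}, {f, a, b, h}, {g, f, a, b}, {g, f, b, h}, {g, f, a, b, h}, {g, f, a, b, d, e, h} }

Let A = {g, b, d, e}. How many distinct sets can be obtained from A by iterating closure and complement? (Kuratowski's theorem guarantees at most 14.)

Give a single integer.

8

cl via duality: int({f, a, h}) = {f}, so X∖{f} = {g, a, b, d, e, h}
Write k for closure, c for complement:
  1. A     = {g, b, d, e}
  2. kA    = {g, a, b, d, e, h}
  3. cA    = {f, a, h}
  4. ckA   = {f}
  5. kcA   = {f, a, d, e, h}
  6. kckA  = {f, d, e, h}
  7. ckcA  = {g, b}
  8. ckckA = {g, a, b}
applying k or c yields no new set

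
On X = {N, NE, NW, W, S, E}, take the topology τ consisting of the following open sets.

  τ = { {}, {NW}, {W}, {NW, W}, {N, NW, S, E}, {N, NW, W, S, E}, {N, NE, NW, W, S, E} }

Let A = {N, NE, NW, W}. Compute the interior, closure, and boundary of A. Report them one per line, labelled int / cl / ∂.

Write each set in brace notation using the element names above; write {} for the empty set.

int(A) = {NW, W}
cl(A)  = {N, NE, NW, W, S, E}
∂A     = {N, NE, S, E}

U open, U⊆A: {}, {W}, {NW}, {NW, W}. int(A) = ⋃ = {NW, W}
X∖A={S, E}, int(X∖A)={}, hence cl(A)={N, NE, NW, W, S, E}
∂A: remove int from cl → {N, NE, S, E}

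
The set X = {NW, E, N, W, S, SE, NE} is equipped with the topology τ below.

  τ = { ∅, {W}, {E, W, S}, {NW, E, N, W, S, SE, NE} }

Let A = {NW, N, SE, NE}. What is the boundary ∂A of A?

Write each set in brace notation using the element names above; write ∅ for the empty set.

{NW, N, SE, NE}

open subsets of A: ∅; so int(A) = ∅
closure: X∖int(X∖A) = X∖{E, W, S} = {NW, N, SE, NE}
∂A = {NW, N, SE, NE} minus ∅ = {NW, N, SE, NE}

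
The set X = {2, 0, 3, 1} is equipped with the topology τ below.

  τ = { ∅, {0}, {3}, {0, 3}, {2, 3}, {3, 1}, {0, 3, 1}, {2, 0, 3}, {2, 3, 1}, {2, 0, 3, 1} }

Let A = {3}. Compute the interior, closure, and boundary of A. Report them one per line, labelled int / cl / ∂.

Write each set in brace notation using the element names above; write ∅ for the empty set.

opens ⊆ A: ∅, {3}; union → int = {3}
complement {2, 0, 1}; its interior {0}; cl(A) = X∖{0} = {2, 3, 1}
boundary = {2, 3, 1} ∖ {3} = {2, 1}

int(A) = {3}
cl(A)  = {2, 3, 1}
∂A     = {2, 1}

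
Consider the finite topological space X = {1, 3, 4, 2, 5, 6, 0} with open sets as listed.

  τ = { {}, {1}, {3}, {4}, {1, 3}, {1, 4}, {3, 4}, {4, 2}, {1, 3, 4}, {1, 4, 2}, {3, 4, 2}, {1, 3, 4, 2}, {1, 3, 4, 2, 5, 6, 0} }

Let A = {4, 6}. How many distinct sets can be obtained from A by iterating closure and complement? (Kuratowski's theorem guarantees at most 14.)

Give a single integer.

8

complement {1, 3, 2, 5, 0}; its interior {1, 3}; cl(A) = X∖{1, 3} = {4, 2, 5, 6, 0}
With k = closure, c = complement:
  1. A     = {4, 6}
  2. kA    = {4, 2, 5, 6, 0}
  3. cA    = {1, 3, 2, 5, 0}
  4. ckA   = {1, 3}
  5. kcA   = {1, 3, 2, 5, 6, 0}
  6. kckA  = {1, 3, 5, 6, 0}
  7. ckcA  = {4}
  8. ckckA = {4, 2}
k, c of each give nothing new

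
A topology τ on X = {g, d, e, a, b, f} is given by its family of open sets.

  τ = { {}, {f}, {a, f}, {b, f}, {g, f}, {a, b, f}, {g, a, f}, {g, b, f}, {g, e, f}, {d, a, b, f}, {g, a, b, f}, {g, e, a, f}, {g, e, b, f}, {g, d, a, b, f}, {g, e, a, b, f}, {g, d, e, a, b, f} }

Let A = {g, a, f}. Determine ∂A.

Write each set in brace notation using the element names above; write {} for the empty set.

{d, e, b}

open subsets of A: {}, {f}, {a, f}, {g, f}, {g, a, f}; so int(A) = {g, a, f}
closure: X∖int(X∖A) = X∖{} = {g, d, e, a, b, f}
∂A = {g, d, e, a, b, f} minus {g, a, f} = {d, e, b}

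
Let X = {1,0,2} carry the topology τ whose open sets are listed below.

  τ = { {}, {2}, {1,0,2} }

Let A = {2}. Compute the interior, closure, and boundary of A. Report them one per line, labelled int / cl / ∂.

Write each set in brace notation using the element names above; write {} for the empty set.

opens ⊆ A: {}, {2}; union → int = {2}
complement {1,0}; its interior {}; cl(A) = X∖{} = {1,0,2}
boundary = {1,0,2} ∖ {2} = {1,0}

int(A) = {2}
cl(A)  = {1,0,2}
∂A     = {1,0}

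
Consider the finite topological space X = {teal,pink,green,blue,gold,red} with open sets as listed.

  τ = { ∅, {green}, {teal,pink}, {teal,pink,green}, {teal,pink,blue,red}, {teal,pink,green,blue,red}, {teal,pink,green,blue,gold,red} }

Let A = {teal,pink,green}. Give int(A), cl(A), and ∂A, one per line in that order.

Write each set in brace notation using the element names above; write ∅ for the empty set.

int(A) = {teal,pink,green}
cl(A)  = {teal,pink,green,blue,gold,red}
∂A     = {blue,gold,red}

open subsets of A: ∅, {green}, {teal,pink}, {teal,pink,green}; so int(A) = {teal,pink,green}
closure: X∖int(X∖A) = X∖∅ = {teal,pink,green,blue,gold,red}
∂A = {teal,pink,green,blue,gold,red} minus {teal,pink,green} = {blue,gold,red}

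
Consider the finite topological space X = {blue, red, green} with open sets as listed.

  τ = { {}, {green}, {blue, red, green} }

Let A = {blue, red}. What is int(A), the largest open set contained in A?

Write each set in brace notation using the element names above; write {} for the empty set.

interior: largest open inside A is {} (from {})

{}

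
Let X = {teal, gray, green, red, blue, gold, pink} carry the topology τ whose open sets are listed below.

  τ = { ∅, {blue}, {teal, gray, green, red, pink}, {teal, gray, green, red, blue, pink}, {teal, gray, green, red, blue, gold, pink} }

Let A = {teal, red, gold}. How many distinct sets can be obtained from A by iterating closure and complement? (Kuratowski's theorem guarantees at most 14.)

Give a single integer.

8

complement {gray, green, blue, pink}; its interior {blue}; cl(A) = X∖{blue} = {teal, gray, green, red, gold, pink}
With k = closure, c = complement:
  1. A     = {teal, red, gold}
  2. kA    = {teal, gray, green, red, gold, pink}
  3. cA    = {gray, green, blue, pink}
  4. ckA   = {blue}
  5. kcA   = {teal, gray, green, red, blue, gold, pink}
  6. kckA  = {blue, gold}
  7. ckcA  = ∅
  8. ckckA = {teal, gray, green, red, pink}
k, c of each give nothing new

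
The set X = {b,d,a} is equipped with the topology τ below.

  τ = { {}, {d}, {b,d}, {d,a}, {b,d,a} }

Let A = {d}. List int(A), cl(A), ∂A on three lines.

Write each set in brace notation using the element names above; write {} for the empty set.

open subsets of A: {}, {d}; so int(A) = {d}
closure: X∖int(X∖A) = X∖{} = {b,d,a}
∂A = {b,d,a} minus {d} = {b,a}

int(A) = {d}
cl(A)  = {b,d,a}
∂A     = {b,a}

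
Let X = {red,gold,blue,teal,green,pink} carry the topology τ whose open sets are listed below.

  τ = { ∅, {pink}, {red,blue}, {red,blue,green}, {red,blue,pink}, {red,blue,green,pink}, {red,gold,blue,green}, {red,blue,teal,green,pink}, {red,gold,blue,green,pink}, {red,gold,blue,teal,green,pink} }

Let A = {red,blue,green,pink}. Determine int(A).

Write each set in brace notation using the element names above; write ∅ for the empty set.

interior: largest open inside A is {red,blue,green,pink} (from ∅, {pink}, {red,blue}, {red,blue,green}, {red,blue,pink}, {red,blue,green,pink})

{red,blue,green,pink}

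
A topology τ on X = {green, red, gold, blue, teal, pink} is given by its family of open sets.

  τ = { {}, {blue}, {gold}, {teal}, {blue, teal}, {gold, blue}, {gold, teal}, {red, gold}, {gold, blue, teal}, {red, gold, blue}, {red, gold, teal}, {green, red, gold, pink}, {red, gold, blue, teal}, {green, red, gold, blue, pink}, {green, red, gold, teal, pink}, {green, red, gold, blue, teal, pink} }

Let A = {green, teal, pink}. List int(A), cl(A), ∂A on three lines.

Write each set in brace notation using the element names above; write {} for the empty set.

int(A) = {teal}
cl(A)  = {green, teal, pink}
∂A     = {green, pink}

opens ⊆ A: {}, {teal}; union → int = {teal}
complement {red, gold, blue}; its interior {red, gold, blue}; cl(A) = X∖{red, gold, blue} = {green, teal, pink}
boundary = {green, teal, pink} ∖ {teal} = {green, pink}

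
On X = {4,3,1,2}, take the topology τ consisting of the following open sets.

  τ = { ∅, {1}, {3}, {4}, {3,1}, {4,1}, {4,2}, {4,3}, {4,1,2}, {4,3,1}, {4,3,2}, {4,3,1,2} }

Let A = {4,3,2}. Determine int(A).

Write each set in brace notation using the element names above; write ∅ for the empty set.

{4,3,2}

opens ⊆ A: ∅, {4}, {3}, {4,3}, {4,2}, {4,3,2}; union → int = {4,3,2}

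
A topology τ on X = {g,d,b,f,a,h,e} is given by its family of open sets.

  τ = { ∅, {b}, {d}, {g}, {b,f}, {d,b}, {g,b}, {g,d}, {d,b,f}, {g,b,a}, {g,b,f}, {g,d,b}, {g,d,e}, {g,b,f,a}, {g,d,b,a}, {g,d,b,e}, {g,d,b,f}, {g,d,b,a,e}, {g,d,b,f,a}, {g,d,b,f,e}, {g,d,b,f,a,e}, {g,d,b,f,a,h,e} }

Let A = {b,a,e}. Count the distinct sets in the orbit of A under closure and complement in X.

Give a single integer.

X∖A={g,d,f,h}, int(X∖A)={g,d}, hence cl(A)={b,f,a,h,e}
Orbit (k=closure, c=complement):
  1. A     = {b,a,e}
  2. kA    = {b,f,a,h,e}
  3. cA    = {g,d,f,h}
  4. ckA   = {g,d}
  5. kcA   = {g,d,f,a,h,e}
  6. kckA  = {g,d,a,h,e}
  7. ckcA  = {b}
  8. ckckA = {b,f}
  9. kckcA = {b,f,a,h}
  10. ckckcA = {g,d,e}
(closed under both — stop)

10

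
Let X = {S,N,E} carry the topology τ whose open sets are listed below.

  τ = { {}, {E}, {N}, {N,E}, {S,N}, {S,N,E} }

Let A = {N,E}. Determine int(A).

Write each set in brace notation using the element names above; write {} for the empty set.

open subsets of A: {}, {E}, {N}, {N,E}; so int(A) = {N,E}

{N,E}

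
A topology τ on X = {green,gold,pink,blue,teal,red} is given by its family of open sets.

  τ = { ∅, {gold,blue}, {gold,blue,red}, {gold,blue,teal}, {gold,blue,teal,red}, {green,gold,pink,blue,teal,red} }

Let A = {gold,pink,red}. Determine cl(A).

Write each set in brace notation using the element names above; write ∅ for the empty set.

{green,gold,pink,blue,teal,red}

complement {green,blue,teal}; its interior ∅; cl(A) = X∖∅ = {green,gold,pink,blue,teal,red}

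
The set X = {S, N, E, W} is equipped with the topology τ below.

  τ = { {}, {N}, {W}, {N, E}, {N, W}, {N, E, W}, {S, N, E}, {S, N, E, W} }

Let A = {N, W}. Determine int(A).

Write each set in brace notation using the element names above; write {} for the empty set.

U open, U⊆A: {}, {N}, {W}, {N, W}. int(A) = ⋃ = {N, W}

{N, W}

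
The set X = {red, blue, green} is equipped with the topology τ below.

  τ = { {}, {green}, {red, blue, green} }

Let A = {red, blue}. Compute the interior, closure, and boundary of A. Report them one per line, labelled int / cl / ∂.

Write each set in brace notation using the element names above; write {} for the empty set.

opens ⊆ A: {}; union → int = {}
complement {green}; its interior {green}; cl(A) = X∖{green} = {red, blue}
boundary = {red, blue} ∖ {} = {red, blue}

int(A) = {}
cl(A)  = {red, blue}
∂A     = {red, blue}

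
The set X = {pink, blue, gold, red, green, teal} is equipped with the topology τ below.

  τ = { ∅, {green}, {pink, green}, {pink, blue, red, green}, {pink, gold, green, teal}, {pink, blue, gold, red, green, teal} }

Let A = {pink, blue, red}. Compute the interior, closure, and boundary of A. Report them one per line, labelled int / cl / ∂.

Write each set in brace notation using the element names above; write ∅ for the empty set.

int(A) = ∅
cl(A)  = {pink, blue, gold, red, teal}
∂A     = {pink, blue, gold, red, teal}

open subsets of A: ∅; so int(A) = ∅
closure: X∖int(X∖A) = X∖{green} = {pink, blue, gold, red, teal}
∂A = {pink, blue, gold, red, teal} minus ∅ = {pink, blue, gold, red, teal}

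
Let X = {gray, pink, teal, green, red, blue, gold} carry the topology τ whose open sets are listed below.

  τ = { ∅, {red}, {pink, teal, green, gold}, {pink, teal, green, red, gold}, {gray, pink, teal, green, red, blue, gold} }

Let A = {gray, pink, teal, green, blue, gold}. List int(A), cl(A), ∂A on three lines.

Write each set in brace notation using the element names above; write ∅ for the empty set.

int(A) = {pink, teal, green, gold}
cl(A)  = {gray, pink, teal, green, blue, gold}
∂A     = {gray, blue}

U open, U⊆A: ∅, {pink, teal, green, gold}. int(A) = ⋃ = {pink, teal, green, gold}
X∖A={red}, int(X∖A)={red}, hence cl(A)={gray, pink, teal, green, blue, gold}
∂A: remove int from cl → {gray, blue}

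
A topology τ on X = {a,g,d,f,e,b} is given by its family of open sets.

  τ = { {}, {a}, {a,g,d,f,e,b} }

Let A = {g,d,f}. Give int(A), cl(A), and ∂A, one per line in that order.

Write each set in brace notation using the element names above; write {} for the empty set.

int(A) = {}
cl(A)  = {g,d,f,e,b}
∂A     = {g,d,f,e,b}

opens ⊆ A: {}; union → int = {}
complement {a,e,b}; its interior {a}; cl(A) = X∖{a} = {g,d,f,e,b}
boundary = {g,d,f,e,b} ∖ {} = {g,d,f,e,b}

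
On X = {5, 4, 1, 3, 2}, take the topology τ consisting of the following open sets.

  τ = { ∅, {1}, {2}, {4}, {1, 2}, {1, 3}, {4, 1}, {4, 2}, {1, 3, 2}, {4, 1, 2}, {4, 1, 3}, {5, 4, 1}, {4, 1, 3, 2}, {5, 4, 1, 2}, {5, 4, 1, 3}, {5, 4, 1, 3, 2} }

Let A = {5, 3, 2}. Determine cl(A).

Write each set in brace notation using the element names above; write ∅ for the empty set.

{5, 3, 2}

cl via duality: int({4, 1}) = {4, 1}, so X∖{4, 1} = {5, 3, 2}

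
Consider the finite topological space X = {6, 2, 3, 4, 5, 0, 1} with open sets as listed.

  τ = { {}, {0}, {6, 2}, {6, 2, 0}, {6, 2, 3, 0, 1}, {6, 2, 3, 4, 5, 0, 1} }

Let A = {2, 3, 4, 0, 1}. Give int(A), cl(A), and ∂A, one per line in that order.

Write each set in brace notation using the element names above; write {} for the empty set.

opens ⊆ A: {}, {0}; union → int = {0}
complement {6, 5}; its interior {}; cl(A) = X∖{} = {6, 2, 3, 4, 5, 0, 1}
boundary = {6, 2, 3, 4, 5, 0, 1} ∖ {0} = {6, 2, 3, 4, 5, 1}

int(A) = {0}
cl(A)  = {6, 2, 3, 4, 5, 0, 1}
∂A     = {6, 2, 3, 4, 5, 1}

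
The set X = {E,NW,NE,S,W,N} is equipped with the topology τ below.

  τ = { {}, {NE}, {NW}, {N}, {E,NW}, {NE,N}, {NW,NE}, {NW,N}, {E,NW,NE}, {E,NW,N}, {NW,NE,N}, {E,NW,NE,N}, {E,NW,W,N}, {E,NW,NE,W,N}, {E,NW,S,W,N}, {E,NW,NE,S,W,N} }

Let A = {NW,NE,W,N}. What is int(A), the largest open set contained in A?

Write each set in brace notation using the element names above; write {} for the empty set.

{NW,NE,N}

open subsets of A: {}, {N}, {NW}, {NE}, {NW,NE}, {NW,N}, {NE,N}, {NW,NE,N}; so int(A) = {NW,NE,N}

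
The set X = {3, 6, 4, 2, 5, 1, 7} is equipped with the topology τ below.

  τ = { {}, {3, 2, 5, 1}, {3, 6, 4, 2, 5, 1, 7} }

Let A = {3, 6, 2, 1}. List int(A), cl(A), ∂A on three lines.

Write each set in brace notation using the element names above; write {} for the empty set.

int(A) = {}
cl(A)  = {3, 6, 4, 2, 5, 1, 7}
∂A     = {3, 6, 4, 2, 5, 1, 7}

U open, U⊆A: {}. int(A) = ⋃ = {}
X∖A={4, 5, 7}, int(X∖A)={}, hence cl(A)={3, 6, 4, 2, 5, 1, 7}
∂A: remove int from cl → {3, 6, 4, 2, 5, 1, 7}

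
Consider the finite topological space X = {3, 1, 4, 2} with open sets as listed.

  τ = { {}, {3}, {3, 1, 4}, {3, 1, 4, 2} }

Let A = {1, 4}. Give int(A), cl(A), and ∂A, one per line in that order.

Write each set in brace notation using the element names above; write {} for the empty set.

opens ⊆ A: {}; union → int = {}
complement {3, 2}; its interior {3}; cl(A) = X∖{3} = {1, 4, 2}
boundary = {1, 4, 2} ∖ {} = {1, 4, 2}

int(A) = {}
cl(A)  = {1, 4, 2}
∂A     = {1, 4, 2}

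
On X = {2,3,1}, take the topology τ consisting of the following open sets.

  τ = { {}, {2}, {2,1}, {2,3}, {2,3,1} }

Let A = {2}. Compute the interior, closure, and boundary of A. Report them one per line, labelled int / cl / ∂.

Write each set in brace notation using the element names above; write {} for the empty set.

interior: largest open inside A is {2} (from {}, {2})
cl via duality: int({3,1}) = {}, so X∖{} = {2,3,1}
cl∖int = {3,1}

int(A) = {2}
cl(A)  = {2,3,1}
∂A     = {3,1}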